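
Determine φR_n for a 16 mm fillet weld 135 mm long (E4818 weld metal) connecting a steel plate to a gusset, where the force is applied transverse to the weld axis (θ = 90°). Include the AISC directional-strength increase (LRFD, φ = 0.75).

φR_n ≈ 495 kN

E48XX → F_EXX = 480 MPa.
t_e = 0.707 × 16 = 11.31 mm; A_we = 11.31 × 135 = 1527 mm².
Directional factor: 1.0 + 0.5 sin^1.5(90°) = 1.5.
F_nw = 0.6 × 480 × 1.5 = 432 MPa.
φR_n = 0.75 × 432 × 1527 × 10⁻³ = 494.8 kN.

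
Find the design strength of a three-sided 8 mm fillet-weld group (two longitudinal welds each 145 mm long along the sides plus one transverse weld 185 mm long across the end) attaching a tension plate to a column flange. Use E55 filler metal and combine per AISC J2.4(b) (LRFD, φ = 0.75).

E55XX → F_EXX = 550 MPa.
t_e = 0.707 × 8 = 5.656 mm.
R_nwl = 0.6 × 550 × 5.656 × 290 × 10⁻³ = 541.3 kN (longitudinal, 2 welds).
R_nwt = 0.6 × 550 × 5.656 × 185 × 10⁻³ = 345.3 kN (transverse, base value).
(i) R_nwl + R_nwt = 886.6 kN; (ii) 0.85 R_nwl + 1.5 R_nwt = 978 kN.
R_n = max = 978 kN [governs: (ii)]; φR_n = 733.5 kN.

φR_n ≈ 734 kN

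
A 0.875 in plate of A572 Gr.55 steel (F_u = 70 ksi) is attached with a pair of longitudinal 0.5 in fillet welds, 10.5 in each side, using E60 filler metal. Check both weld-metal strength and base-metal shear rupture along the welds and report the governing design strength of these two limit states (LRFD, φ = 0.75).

E60XX → F_EXX = 60 ksi.
t_e = 0.707 × 0.5 = 0.3535 in; L = 21 in.
Weld metal: φR_n = 0.75 × 0.6 × 60 × 0.3535 × 21 = 200.4 kip.
Base metal (shear rupture): φR_n = 0.75 × 0.6 × 70 × 0.875 × 21 = 578.8 kip.
Governing: weld metal.

φR_n ≈ 200 kip (weld metal governs)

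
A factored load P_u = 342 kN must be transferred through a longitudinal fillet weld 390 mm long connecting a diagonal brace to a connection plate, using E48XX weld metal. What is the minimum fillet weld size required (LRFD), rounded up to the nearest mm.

w = 6 mm

E48XX → F_EXX = 480 MPa.
Total weld length L = 390 mm.
Required throat t_e = P_u / (φ × 0.6 F_EXX × L) = 342 / (0.75 × 0.6 × 480 × 390 × 10⁻³) = 4.06 mm.
Required leg w = t_e / 0.707 = 5.742 mm → use 6 mm.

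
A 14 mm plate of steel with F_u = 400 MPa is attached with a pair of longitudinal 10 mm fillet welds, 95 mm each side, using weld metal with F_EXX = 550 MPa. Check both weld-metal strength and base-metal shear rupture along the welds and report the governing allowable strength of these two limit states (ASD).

R_n/Ω ≈ 222 kN (weld metal governs)

t_e = 0.707 × 10 = 7.07 mm; L = 190 mm.
Weld metal: R_n/Ω = (1/2.0) × 0.6 × 550 × 7.07 × 190 × 10⁻³ = 221.6 kN.
Base metal (shear rupture): R_n/Ω = (1/2.0) × 0.6 × 400 × 14 × 190 × 10⁻³ = 319.2 kN.
Governing: weld metal.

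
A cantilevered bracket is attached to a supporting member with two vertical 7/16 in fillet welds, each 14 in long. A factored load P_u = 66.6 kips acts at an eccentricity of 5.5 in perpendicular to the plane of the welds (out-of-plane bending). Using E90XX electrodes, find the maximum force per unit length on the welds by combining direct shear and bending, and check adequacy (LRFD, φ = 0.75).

f_max ≈ 6.09 kip/in; adequate

E90XX → F_EXX = 90 ksi.
L_w = 2 × 14 = 28 in; section modulus (unit throat) S = 2 × L²/6 = 65.33 in².
Direct shear f_v = P/L_w = 66.6/28 = 2.379 kip/in.
Moment M = P × e = 66.6 × 5.5 = 366.3 kip·in; bending f_b = M/S = 5.607 kip/in.
f_max = √(f_v² + f_b²) = √(2.379² + 5.607²) = 6.09 kip/in.
φr_n = 0.75 × 0.6 × 90 × (0.707 × 0.4375) = 12.53 kip/in → adequate.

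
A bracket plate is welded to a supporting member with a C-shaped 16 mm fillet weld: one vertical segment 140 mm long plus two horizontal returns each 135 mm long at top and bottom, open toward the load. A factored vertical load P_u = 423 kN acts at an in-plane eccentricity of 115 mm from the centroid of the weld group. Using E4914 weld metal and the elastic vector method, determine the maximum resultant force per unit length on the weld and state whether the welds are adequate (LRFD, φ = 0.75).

E49XX → F_EXX = 490 MPa.
Total weld length L_w = 410 mm. Treat welds as unit-width lines.
Centroid: x̄ = 2×135×67.5 / 410 = 44.45 mm from the vertical weld.
Polar moment about centroid: J = I_x + I_y = [140³/12 + 2×135×70²] + [140×44.45² + 2(135³/12 + 135×23.05²)] = 2382000 mm³.
Direct shear f_v = P/L_w = 423×10³ / 410 = 1032 N/mm (vertical).
Torsion M = P·e = 423×10³ × 115 = 48645000 N·mm.
Critical point at (x, y) = (90.55, 70) from centroid. f_tx = M·y/J = 1430 N/mm; f_ty = M·x/J = 1849 N/mm.
Resultant f_max = √[f_tx² + (f_v + f_ty)²] = √[1430² + (1032 + 1849)²] = 3216 N/mm.
Capacity per unit length: φr_n = 0.75 × 0.6 × 490 × (0.707 × 16) = 2494 N/mm.
3216 > 2494 → NOT adequate.

f_max ≈ 3220 N/mm; NOT adequate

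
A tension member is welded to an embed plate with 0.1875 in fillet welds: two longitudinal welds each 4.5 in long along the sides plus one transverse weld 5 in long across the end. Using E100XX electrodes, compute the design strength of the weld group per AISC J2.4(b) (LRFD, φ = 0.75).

E100XX → F_EXX = 100 ksi.
t_e = 0.707 × 0.1875 = 0.1326 in.
R_nwl = 0.6 × 100 × 0.1326 × 9 = 71.58 kip (longitudinal, 2 welds).
R_nwt = 0.6 × 100 × 0.1326 × 5 = 39.77 kip (transverse, base value).
(i) R_nwl + R_nwt = 111.4 kip; (ii) 0.85 R_nwl + 1.5 R_nwt = 120.5 kip.
R_n = max = 120.5 kip [governs: (ii)]; φR_n = 90.37 kip.

φR_n ≈ 90.4 kip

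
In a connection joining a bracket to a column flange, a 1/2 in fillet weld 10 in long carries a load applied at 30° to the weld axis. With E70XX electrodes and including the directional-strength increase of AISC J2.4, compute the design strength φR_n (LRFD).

φR_n ≈ 131 kips

E70XX → F_EXX = 70 ksi.
t_e = 0.707 × 0.5 = 0.3535 in; A_we = 0.3535 × 10 = 3.535 in².
Directional factor: 1.0 + 0.5 sin^1.5(30°) = 1.177.
F_nw = 0.6 × 70 × 1.177 = 49.42 ksi.
φR_n = 0.75 × 49.42 × 3.535 = 131 kips.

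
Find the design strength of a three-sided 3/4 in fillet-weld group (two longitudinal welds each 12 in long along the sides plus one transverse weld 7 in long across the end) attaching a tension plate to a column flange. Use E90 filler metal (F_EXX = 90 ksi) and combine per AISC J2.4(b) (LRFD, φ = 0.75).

t_e = 0.707 × 0.75 = 0.5302 in.
R_nwl = 0.6 × 90 × 0.5302 × 24 = 687.2 kips (longitudinal, 2 welds).
R_nwt = 0.6 × 90 × 0.5302 × 7 = 200.4 kips (transverse, base value).
(i) R_nwl + R_nwt = 887.6 kips; (ii) 0.85 R_nwl + 1.5 R_nwt = 884.8 kips.
R_n = max = 887.6 kips [governs: (i)]; φR_n = 665.7 kips.

φR_n ≈ 666 kips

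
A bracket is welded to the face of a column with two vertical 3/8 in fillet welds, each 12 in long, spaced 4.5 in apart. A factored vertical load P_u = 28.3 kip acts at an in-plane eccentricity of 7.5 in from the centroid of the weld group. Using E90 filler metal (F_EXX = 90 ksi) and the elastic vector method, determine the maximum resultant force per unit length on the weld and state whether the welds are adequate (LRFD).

f_max ≈ 3.9 kip/in; adequate

Total weld length L_w = 24 in. Treat welds as unit-width lines.
Polar moment about centroid: J = 2[d³/12 + d(b/2)²] = 2[12³/12 + 12×2.25²] = 409.5 in³.
Direct shear f_v = P/L_w = 28.3 / 24 = 1.179 kip/in (vertical).
Torsion M = P·e = 28.3 × 7.5 = 212.25 kip·in.
Critical point at (x, y) = (2.25, 6) from centroid. f_tx = M·y/J = 3.11 kip/in; f_ty = M·x/J = 1.166 kip/in.
Resultant f_max = √[f_tx² + (f_v + f_ty)²] = √[3.11² + (1.179 + 1.166)²] = 3.895 kip/in.
Capacity per unit length: φr_n = 0.75 × 0.6 × 90 × (0.707 × 0.375) = 10.74 kip/in.
3.895 ≤ 10.74 → adequate.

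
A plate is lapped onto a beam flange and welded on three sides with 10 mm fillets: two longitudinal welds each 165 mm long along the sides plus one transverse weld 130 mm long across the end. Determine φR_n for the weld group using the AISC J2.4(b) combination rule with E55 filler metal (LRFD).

φR_n ≈ 832 kN

E55XX → F_EXX = 550 MPa.
t_e = 0.707 × 10 = 7.07 mm.
R_nwl = 0.6 × 550 × 7.07 × 330 × 10⁻³ = 769.9 kN (longitudinal, 2 welds).
R_nwt = 0.6 × 550 × 7.07 × 130 × 10⁻³ = 303.3 kN (transverse, base value).
(i) R_nwl + R_nwt = 1073 kN; (ii) 0.85 R_nwl + 1.5 R_nwt = 1109 kN.
R_n = max = 1109 kN [governs: (ii)]; φR_n = 832 kN.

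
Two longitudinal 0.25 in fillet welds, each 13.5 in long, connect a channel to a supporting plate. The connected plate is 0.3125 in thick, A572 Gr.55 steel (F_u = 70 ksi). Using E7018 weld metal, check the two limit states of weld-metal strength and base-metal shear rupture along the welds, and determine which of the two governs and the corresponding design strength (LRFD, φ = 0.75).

φR_n ≈ 150 kip (weld metal governs)

E70XX → F_EXX = 70 ksi.
t_e = 0.707 × 0.25 = 0.1767 in; L = 27 in.
Weld metal: φR_n = 0.75 × 0.6 × 70 × 0.1767 × 27 = 150.3 kip.
Base metal (shear rupture): φR_n = 0.75 × 0.6 × 70 × 0.3125 × 27 = 265.8 kip.
Governing: weld metal.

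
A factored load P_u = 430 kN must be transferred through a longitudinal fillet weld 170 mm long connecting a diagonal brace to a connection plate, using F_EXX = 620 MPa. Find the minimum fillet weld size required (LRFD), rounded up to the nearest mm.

w = 13 mm

Total weld length L = 170 mm.
Required throat t_e = P_u / (φ × 0.6 F_EXX × L) = 430 / (0.75 × 0.6 × 620 × 170 × 10⁻³) = 9.066 mm.
Required leg w = t_e / 0.707 = 12.82 mm → use 13 mm.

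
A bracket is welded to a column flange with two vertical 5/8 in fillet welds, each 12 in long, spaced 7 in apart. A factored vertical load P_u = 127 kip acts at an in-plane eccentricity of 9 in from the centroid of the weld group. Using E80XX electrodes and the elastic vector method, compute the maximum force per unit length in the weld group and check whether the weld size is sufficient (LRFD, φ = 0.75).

E80XX → F_EXX = 80 ksi.
Total weld length L_w = 24 in. Treat welds as unit-width lines.
Polar moment about centroid: J = 2[d³/12 + d(b/2)²] = 2[12³/12 + 12×3.5²] = 582 in³.
Direct shear f_v = P/L_w = 127 / 24 = 5.292 kip/in (vertical).
Torsion M = P·e = 127 × 9 = 1143 kip·in.
Critical point at (x, y) = (3.5, 6) from centroid. f_tx = M·y/J = 11.78 kip/in; f_ty = M·x/J = 6.874 kip/in.
Resultant f_max = √[f_tx² + (f_v + f_ty)²] = √[11.78² + (5.292 + 6.874)²] = 16.94 kip/in.
Capacity per unit length: φr_n = 0.75 × 0.6 × 80 × (0.707 × 0.625) = 15.91 kip/in.
16.94 > 15.91 → NOT adequate.

f_max ≈ 16.9 kip/in; NOT adequate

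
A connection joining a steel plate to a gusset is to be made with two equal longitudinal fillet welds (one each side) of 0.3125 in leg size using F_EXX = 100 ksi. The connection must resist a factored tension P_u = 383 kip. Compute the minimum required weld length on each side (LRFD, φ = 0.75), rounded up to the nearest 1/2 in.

Throat t_e = 0.707 × 0.3125 = 0.2209 in.
φr_n = 0.75 × 0.6 × 100 × 0.2209 = 9.942 kip/in.
L_req = P_u / φr_n = 383 / 9.942 = 38.52 in total.
Per side: 38.52 / 2 = 19.26 in.
Round up → use L = 19.5 in on each side.

L = 19.5 in on each side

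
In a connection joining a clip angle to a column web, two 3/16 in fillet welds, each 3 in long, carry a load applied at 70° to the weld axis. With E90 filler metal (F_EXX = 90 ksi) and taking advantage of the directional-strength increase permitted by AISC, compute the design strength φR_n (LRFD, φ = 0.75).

φR_n ≈ 46.9 kips

t_e = 0.707 × 0.1875 = 0.1326 in; A_we = 0.1326 × 6 = 0.7954 in².
Directional factor: 1.0 + 0.5 sin^1.5(70°) = 1.455.
F_nw = 0.6 × 90 × 1.455 = 78.59 ksi.
φR_n = 0.75 × 78.59 × 0.7954 = 46.88 kips.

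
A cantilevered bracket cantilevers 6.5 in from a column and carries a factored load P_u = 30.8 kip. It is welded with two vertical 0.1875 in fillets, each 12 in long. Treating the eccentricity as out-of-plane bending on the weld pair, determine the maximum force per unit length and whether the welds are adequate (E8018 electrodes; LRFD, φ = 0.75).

E80XX → F_EXX = 80 ksi.
L_w = 2 × 12 = 24 in; section modulus (unit throat) S = 2 × L²/6 = 48 in².
Direct shear f_v = P/L_w = 30.8/24 = 1.283 kip/in.
Moment M = P × e = 30.8 × 6.5 = 200.2 kip·in; bending f_b = M/S = 4.171 kip/in.
f_max = √(f_v² + f_b²) = √(1.283² + 4.171²) = 4.364 kip/in.
φr_n = 0.75 × 0.6 × 80 × (0.707 × 0.1875) = 4.772 kip/in → adequate.

f_max ≈ 4.36 kip/in; adequate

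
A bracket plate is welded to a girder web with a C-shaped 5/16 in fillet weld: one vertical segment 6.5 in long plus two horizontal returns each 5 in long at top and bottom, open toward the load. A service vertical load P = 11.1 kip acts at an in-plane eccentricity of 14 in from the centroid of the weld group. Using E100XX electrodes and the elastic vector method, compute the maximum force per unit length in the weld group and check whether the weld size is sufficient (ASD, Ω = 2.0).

f_max ≈ 4.77 kip/in; adequate

E100XX → F_EXX = 100 ksi.
Total weld length L_w = 16.5 in. Treat welds as unit-width lines.
Centroid: x̄ = 2×5×2.5 / 16.5 = 1.515 in from the vertical weld.
Polar moment about centroid: J = I_x + I_y = [6.5³/12 + 2×5×3.25²] + [6.5×1.515² + 2(5³/12 + 5×0.9848²)] = 174 in³.
Direct shear f_v = P/L_w = 11.1 / 16.5 = 0.6727 kip/in (vertical).
Torsion M = P·e = 11.1 × 14 = 155.4 kip·in.
Critical point at (x, y) = (3.485, 3.25) from centroid. f_tx = M·y/J = 2.903 kip/in; f_ty = M·x/J = 3.113 kip/in.
Resultant f_max = √[f_tx² + (f_v + f_ty)²] = √[2.903² + (0.6727 + 3.113)²] = 4.771 kip/in.
Capacity per unit length: r_n/Ω = (1/2.0) × 0.6 × 100 × (0.707 × 0.3125) = 6.628 kip/in.
4.771 ≤ 6.628 → adequate.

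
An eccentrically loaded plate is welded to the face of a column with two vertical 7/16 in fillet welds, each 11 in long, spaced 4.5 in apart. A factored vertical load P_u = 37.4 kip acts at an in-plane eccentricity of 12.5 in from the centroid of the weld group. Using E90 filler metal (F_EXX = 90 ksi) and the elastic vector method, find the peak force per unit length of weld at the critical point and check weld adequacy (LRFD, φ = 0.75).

Total weld length L_w = 22 in. Treat welds as unit-width lines.
Polar moment about centroid: J = 2[d³/12 + d(b/2)²] = 2[11³/12 + 11×2.25²] = 333.2 in³.
Direct shear f_v = P/L_w = 37.4 / 22 = 1.7 kip/in (vertical).
Torsion M = P·e = 37.4 × 12.5 = 467.5 kip·in.
Critical point at (x, y) = (2.25, 5.5) from centroid. f_tx = M·y/J = 7.717 kip/in; f_ty = M·x/J = 3.157 kip/in.
Resultant f_max = √[f_tx² + (f_v + f_ty)²] = √[7.717² + (1.7 + 3.157)²] = 9.118 kip/in.
Capacity per unit length: φr_n = 0.75 × 0.6 × 90 × (0.707 × 0.4375) = 12.53 kip/in.
9.118 ≤ 12.53 → adequate.

f_max ≈ 9.12 kip/in; adequate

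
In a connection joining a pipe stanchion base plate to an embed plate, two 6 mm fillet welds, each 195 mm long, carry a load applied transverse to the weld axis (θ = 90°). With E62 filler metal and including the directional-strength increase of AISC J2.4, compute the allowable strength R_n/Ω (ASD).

R_n/Ω ≈ 462 kN

E62XX → F_EXX = 620 MPa.
t_e = 0.707 × 6 = 4.242 mm; A_we = 4.242 × 390 = 1654 mm².
Directional factor: 1.0 + 0.5 sin^1.5(90°) = 1.5.
F_nw = 0.6 × 620 × 1.5 = 558 MPa.
R_n/Ω = (558 × 1654) / 2.0 × 10⁻³ = 461.6 kN.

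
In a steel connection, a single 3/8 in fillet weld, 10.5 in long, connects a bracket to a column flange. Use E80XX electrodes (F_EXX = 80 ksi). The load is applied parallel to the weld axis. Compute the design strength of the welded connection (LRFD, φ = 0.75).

φR_n ≈ 100 kips

Effective throat t_e = 0.707 × 0.375 = 0.2651 in.
Total length L = 10.5 in; A_we = 0.2651 × 10.5 = 2.784 in².
F_nw = 0.6 F_EXX = 0.6 × 80 = 48 ksi.
φR_n = 0.75 × 48 × 2.784 = 100.2 kips.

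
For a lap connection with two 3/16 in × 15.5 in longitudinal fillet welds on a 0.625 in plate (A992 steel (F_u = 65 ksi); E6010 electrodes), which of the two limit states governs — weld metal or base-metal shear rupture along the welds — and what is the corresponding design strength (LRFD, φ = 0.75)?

E60XX → F_EXX = 60 ksi.
t_e = 0.707 × 0.1875 = 0.1326 in; L = 31 in.
Weld metal: φR_n = 0.75 × 0.6 × 60 × 0.1326 × 31 = 111 kip.
Base metal (shear rupture): φR_n = 0.75 × 0.6 × 65 × 0.625 × 31 = 566.7 kip.
Governing: weld metal.

φR_n ≈ 111 kip (weld metal governs)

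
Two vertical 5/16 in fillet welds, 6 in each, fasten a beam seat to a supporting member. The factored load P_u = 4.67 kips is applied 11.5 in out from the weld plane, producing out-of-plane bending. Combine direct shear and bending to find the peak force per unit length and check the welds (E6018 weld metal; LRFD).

E60XX → F_EXX = 60 ksi.
L_w = 2 × 6 = 12 in; section modulus (unit throat) S = 2 × L²/6 = 12 in².
Direct shear f_v = P/L_w = 4.67/12 = 0.3892 kip/in.
Moment M = P × e = 4.67 × 11.5 = 53.705 kip·in; bending f_b = M/S = 4.475 kip/in.
f_max = √(f_v² + f_b²) = √(0.3892² + 4.475²) = 4.492 kip/in.
φr_n = 0.75 × 0.6 × 60 × (0.707 × 0.3125) = 5.965 kip/in → adequate.

f_max ≈ 4.49 kip/in; adequate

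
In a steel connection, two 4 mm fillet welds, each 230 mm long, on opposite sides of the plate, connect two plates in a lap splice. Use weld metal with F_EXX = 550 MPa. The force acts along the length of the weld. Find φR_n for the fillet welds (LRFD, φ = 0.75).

φR_n ≈ 322 kN

Effective throat t_e = 0.707 × 4 = 2.828 mm.
Total length L = 460 mm; A_we = 2.828 × 460 = 1301 mm².
F_nw = 0.6 F_EXX = 0.6 × 550 = 330 MPa.
φR_n = 0.75 × 330 × 1301 × 10⁻³ = 322 kN.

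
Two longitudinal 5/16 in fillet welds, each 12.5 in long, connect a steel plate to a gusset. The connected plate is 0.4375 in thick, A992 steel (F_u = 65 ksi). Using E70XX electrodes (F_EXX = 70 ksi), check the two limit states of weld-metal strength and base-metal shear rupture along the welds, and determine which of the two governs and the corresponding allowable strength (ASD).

t_e = 0.707 × 0.3125 = 0.2209 in; L = 25 in.
Weld metal: R_n/Ω = (1/2.0) × 0.6 × 70 × 0.2209 × 25 = 116 kip.
Base metal (shear rupture): R_n/Ω = (1/2.0) × 0.6 × 65 × 0.4375 × 25 = 213.3 kip.
Governing: weld metal.

R_n/Ω ≈ 116 kip (weld metal governs)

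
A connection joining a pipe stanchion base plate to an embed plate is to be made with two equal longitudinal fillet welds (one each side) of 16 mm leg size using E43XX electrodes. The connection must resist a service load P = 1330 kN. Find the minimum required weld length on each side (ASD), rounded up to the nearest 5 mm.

E43XX → F_EXX = 430 MPa.
Throat t_e = 0.707 × 16 = 11.31 mm.
r_n/Ω = (0.6 × 430 × 11.31) / 2.0 = 1459 N/mm = 1.459 kN/mm.
L_req = P / (r_n/Ω) = 1330 / 1.459 = 911.4 mm total.
Per side: 911.4 / 2 = 455.7 mm.
Round up → use L = 460 mm on each side.

L = 460 mm on each side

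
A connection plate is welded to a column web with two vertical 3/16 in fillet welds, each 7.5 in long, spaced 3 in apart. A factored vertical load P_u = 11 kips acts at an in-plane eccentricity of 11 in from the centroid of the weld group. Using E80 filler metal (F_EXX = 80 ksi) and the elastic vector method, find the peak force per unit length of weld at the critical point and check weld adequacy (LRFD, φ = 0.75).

f_max ≈ 5.02 kip/in; NOT adequate

Total weld length L_w = 15 in. Treat welds as unit-width lines.
Polar moment about centroid: J = 2[d³/12 + d(b/2)²] = 2[7.5³/12 + 7.5×1.5²] = 104.1 in³.
Direct shear f_v = P/L_w = 11 / 15 = 0.7333 kip/in (vertical).
Torsion M = P·e = 11 × 11 = 121 kip·in.
Critical point at (x, y) = (1.5, 3.75) from centroid. f_tx = M·y/J = 4.36 kip/in; f_ty = M·x/J = 1.744 kip/in.
Resultant f_max = √[f_tx² + (f_v + f_ty)²] = √[4.36² + (0.7333 + 1.744)²] = 5.015 kip/in.
Capacity per unit length: φr_n = 0.75 × 0.6 × 80 × (0.707 × 0.1875) = 4.772 kip/in.
5.015 > 4.772 → NOT adequate.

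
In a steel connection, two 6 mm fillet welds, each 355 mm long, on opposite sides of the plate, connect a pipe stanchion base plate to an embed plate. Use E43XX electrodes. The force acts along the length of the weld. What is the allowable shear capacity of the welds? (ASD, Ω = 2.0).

R_n/Ω ≈ 389 kN

E43XX → F_EXX = 430 MPa.
Effective throat t_e = 0.707 × 6 = 4.242 mm.
Total length L = 710 mm; A_we = 4.242 × 710 = 3012 mm².
F_nw = 0.6 F_EXX = 0.6 × 430 = 258 MPa.
R_n = 258 × 3012 × 10⁻³ = 777 kN; R_n/Ω = 777/2.0 = 388.5 kN.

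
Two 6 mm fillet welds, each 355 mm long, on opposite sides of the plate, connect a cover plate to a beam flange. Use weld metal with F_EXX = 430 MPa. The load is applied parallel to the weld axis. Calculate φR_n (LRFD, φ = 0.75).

φR_n ≈ 583 kN

Effective throat t_e = 0.707 × 6 = 4.242 mm.
Total length L = 710 mm; A_we = 4.242 × 710 = 3012 mm².
F_nw = 0.6 F_EXX = 0.6 × 430 = 258 MPa.
φR_n = 0.75 × 258 × 3012 × 10⁻³ = 582.8 kN.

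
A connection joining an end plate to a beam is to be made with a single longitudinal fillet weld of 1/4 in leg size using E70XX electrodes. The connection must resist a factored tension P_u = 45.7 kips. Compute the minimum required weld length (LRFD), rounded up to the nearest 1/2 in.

L = 8.5 in

E70XX → F_EXX = 70 ksi.
Throat t_e = 0.707 × 0.25 = 0.1767 in.
φr_n = 0.75 × 0.6 × 70 × 0.1767 = 5.568 kips/in.
L_req = P_u / φr_n = 45.7 / 5.568 = 8.208 in total.
Round up → use L = 8.5 in.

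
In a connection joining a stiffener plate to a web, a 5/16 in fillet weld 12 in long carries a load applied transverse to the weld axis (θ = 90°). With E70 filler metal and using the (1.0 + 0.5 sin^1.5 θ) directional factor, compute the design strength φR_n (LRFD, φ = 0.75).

E70XX → F_EXX = 70 ksi.
t_e = 0.707 × 0.3125 = 0.2209 in; A_we = 0.2209 × 12 = 2.651 in².
Directional factor: 1.0 + 0.5 sin^1.5(90°) = 1.5.
F_nw = 0.6 × 70 × 1.5 = 63 ksi.
φR_n = 0.75 × 63 × 2.651 = 125.3 kips.

φR_n ≈ 125 kips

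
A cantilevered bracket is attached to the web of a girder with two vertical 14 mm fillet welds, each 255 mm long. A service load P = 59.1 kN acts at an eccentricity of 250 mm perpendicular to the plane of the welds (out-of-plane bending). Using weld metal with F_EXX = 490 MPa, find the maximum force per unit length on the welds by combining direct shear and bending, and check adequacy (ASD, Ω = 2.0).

L_w = 2 × 255 = 510 mm; section modulus (unit throat) S = 2 × L²/6 = 21680 mm².
Direct shear f_v = P/L_w = 59.1×10³/510 = 115.9 N/mm.
Moment M = P × e = 59.1×10³ × 250 = 14775000 N·mm; bending f_b = M/S = 681.7 N/mm.
f_max = √(f_v² + f_b²) = √(115.9² + 681.7²) = 691.4 N/mm.
r_n/Ω = (1/2.0) × 0.6 × 490 × (0.707 × 14) = 1455 N/mm → adequate.

f_max ≈ 691 N/mm; adequate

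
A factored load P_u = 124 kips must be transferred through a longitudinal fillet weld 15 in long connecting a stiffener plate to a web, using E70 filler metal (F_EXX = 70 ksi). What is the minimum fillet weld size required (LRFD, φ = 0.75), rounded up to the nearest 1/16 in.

w = 3/8 in

Total weld length L = 15 in.
Required throat t_e = P_u / (φ × 0.6 F_EXX × L) = 124 / (0.75 × 0.6 × 70 × 15) = 0.2624 in.
Required leg w = t_e / 0.707 = 0.3712 in → use 3/8 in.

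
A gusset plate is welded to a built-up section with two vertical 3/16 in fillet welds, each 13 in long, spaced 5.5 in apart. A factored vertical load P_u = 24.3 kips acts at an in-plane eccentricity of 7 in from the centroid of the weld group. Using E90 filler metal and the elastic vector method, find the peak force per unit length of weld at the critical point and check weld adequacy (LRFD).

f_max ≈ 2.64 kip/in; adequate

E90XX → F_EXX = 90 ksi.
Total weld length L_w = 26 in. Treat welds as unit-width lines.
Polar moment about centroid: J = 2[d³/12 + d(b/2)²] = 2[13³/12 + 13×2.75²] = 562.8 in³.
Direct shear f_v = P/L_w = 24.3 / 26 = 0.9346 kip/in (vertical).
Torsion M = P·e = 24.3 × 7 = 170.1 kip·in.
Critical point at (x, y) = (2.75, 6.5) from centroid. f_tx = M·y/J = 1.965 kip/in; f_ty = M·x/J = 0.8312 kip/in.
Resultant f_max = √[f_tx² + (f_v + f_ty)²] = √[1.965² + (0.9346 + 0.8312)²] = 2.642 kip/in.
Capacity per unit length: φr_n = 0.75 × 0.6 × 90 × (0.707 × 0.1875) = 5.369 kip/in.
2.642 ≤ 5.369 → adequate.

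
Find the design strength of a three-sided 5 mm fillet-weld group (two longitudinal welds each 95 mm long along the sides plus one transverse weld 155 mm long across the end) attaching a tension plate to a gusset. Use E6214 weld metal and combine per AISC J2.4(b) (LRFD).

E62XX → F_EXX = 620 MPa.
t_e = 0.707 × 5 = 3.535 mm.
R_nwl = 0.6 × 620 × 3.535 × 190 × 10⁻³ = 249.9 kN (longitudinal, 2 welds).
R_nwt = 0.6 × 620 × 3.535 × 155 × 10⁻³ = 203.8 kN (transverse, base value).
(i) R_nwl + R_nwt = 453.7 kN; (ii) 0.85 R_nwl + 1.5 R_nwt = 518.1 kN.
R_n = max = 518.1 kN [governs: (ii)]; φR_n = 388.6 kN.

φR_n ≈ 389 kN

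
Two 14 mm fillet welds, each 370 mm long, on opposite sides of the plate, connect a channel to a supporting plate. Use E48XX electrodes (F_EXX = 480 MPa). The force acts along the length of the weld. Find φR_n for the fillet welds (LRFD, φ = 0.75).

φR_n ≈ 1580 kN

Effective throat t_e = 0.707 × 14 = 9.898 mm.
Total length L = 740 mm; A_we = 9.898 × 740 = 7325 mm².
F_nw = 0.6 F_EXX = 0.6 × 480 = 288 MPa.
φR_n = 0.75 × 288 × 7325 × 10⁻³ = 1582 kN.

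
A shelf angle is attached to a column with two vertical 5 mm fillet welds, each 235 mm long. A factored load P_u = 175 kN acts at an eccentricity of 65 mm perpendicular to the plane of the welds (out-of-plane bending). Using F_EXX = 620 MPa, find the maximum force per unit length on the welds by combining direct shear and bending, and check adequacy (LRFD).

L_w = 2 × 235 = 470 mm; section modulus (unit throat) S = 2 × L²/6 = 18410 mm².
Direct shear f_v = P/L_w = 175×10³/470 = 372.3 N/mm.
Moment M = P × e = 175×10³ × 65 = 11375000 N·mm; bending f_b = M/S = 617.9 N/mm.
f_max = √(f_v² + f_b²) = √(372.3² + 617.9²) = 721.4 N/mm.
φr_n = 0.75 × 0.6 × 620 × (0.707 × 5) = 986.3 N/mm → adequate.

f_max ≈ 721 N/mm; adequate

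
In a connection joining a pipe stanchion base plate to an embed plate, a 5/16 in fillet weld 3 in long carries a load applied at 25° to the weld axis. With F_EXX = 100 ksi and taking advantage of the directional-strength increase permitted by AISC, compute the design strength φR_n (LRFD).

t_e = 0.707 × 0.3125 = 0.2209 in; A_we = 0.2209 × 3 = 0.6628 in².
Directional factor: 1.0 + 0.5 sin^1.5(25°) = 1.137.
F_nw = 0.6 × 100 × 1.137 = 68.24 ksi.
φR_n = 0.75 × 68.24 × 0.6628 = 33.92 kips.

φR_n ≈ 33.9 kips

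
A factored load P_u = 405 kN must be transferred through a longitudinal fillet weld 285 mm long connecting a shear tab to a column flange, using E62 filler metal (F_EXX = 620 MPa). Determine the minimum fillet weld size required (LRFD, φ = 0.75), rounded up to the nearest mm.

Total weld length L = 285 mm.
Required throat t_e = P_u / (φ × 0.6 F_EXX × L) = 405 / (0.75 × 0.6 × 620 × 285 × 10⁻³) = 5.093 mm.
Required leg w = t_e / 0.707 = 7.204 mm → use 8 mm.

w = 8 mm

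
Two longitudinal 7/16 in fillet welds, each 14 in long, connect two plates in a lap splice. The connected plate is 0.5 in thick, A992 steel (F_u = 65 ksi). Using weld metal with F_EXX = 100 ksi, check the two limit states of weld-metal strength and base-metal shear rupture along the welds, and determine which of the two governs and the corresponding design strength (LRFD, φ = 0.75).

φR_n ≈ 390 kip (weld metal governs)

t_e = 0.707 × 0.4375 = 0.3093 in; L = 28 in.
Weld metal: φR_n = 0.75 × 0.6 × 100 × 0.3093 × 28 = 389.7 kip.
Base metal (shear rupture): φR_n = 0.75 × 0.6 × 65 × 0.5 × 28 = 409.5 kip.
Governing: weld metal.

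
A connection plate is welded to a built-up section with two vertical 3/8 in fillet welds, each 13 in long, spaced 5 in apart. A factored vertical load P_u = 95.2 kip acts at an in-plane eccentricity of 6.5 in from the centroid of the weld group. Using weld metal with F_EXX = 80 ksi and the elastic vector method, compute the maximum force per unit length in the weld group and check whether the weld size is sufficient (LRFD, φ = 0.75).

Total weld length L_w = 26 in. Treat welds as unit-width lines.
Polar moment about centroid: J = 2[d³/12 + d(b/2)²] = 2[13³/12 + 13×2.5²] = 528.7 in³.
Direct shear f_v = P/L_w = 95.2 / 26 = 3.662 kip/in (vertical).
Torsion M = P·e = 95.2 × 6.5 = 618.8 kip·in.
Critical point at (x, y) = (2.5, 6.5) from centroid. f_tx = M·y/J = 7.608 kip/in; f_ty = M·x/J = 2.926 kip/in.
Resultant f_max = √[f_tx² + (f_v + f_ty)²] = √[7.608² + (3.662 + 2.926)²] = 10.06 kip/in.
Capacity per unit length: φr_n = 0.75 × 0.6 × 80 × (0.707 × 0.375) = 9.544 kip/in.
10.06 > 9.544 → NOT adequate.

f_max ≈ 10.1 kip/in; NOT adequate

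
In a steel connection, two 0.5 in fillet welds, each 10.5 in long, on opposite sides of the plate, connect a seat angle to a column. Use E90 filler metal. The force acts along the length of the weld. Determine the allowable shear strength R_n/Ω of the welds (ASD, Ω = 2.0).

R_n/Ω ≈ 200 kip

E90XX → F_EXX = 90 ksi.
Effective throat t_e = 0.707 × 0.5 = 0.3535 in.
Total length L = 21 in; A_we = 0.3535 × 21 = 7.423 in².
F_nw = 0.6 F_EXX = 0.6 × 90 = 54 ksi.
R_n = 54 × 7.423 = 400.9 kip; R_n/Ω = 400.9/2.0 = 200.4 kip.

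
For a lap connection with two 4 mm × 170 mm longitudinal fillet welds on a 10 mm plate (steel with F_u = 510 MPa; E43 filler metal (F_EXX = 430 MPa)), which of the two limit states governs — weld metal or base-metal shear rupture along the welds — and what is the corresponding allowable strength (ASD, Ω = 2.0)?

t_e = 0.707 × 4 = 2.828 mm; L = 340 mm.
Weld metal: R_n/Ω = (1/2.0) × 0.6 × 430 × 2.828 × 340 × 10⁻³ = 124 kN.
Base metal (shear rupture): R_n/Ω = (1/2.0) × 0.6 × 510 × 10 × 340 × 10⁻³ = 520.2 kN.
Governing: weld metal.

R_n/Ω ≈ 124 kN (weld metal governs)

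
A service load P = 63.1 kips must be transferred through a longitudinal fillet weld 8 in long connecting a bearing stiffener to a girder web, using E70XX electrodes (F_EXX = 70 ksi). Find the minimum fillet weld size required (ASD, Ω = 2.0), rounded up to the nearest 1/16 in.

Total weld length L = 8 in.
Required throat t_e = P × Ω / (0.6 F_EXX × L) = 63.1 × 2.0 / (0.6 × 70 × 8) = 0.3756 in.
Required leg w = t_e / 0.707 = 0.5313 in → use 9/16 in.

w = 9/16 in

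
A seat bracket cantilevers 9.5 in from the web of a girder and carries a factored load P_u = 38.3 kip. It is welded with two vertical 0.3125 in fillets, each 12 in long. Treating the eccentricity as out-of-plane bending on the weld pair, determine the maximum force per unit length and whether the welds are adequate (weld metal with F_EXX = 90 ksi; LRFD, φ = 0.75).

L_w = 2 × 12 = 24 in; section modulus (unit throat) S = 2 × L²/6 = 48 in².
Direct shear f_v = P/L_w = 38.3/24 = 1.596 kip/in.
Moment M = P × e = 38.3 × 9.5 = 363.85 kip·in; bending f_b = M/S = 7.58 kip/in.
f_max = √(f_v² + f_b²) = √(1.596² + 7.58²) = 7.746 kip/in.
φr_n = 0.75 × 0.6 × 90 × (0.707 × 0.3125) = 8.948 kip/in → adequate.

f_max ≈ 7.75 kip/in; adequate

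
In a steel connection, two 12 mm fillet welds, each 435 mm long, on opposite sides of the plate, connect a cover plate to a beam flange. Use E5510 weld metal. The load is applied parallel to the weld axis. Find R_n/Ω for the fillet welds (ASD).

E55XX → F_EXX = 550 MPa.
Effective throat t_e = 0.707 × 12 = 8.484 mm.
Total length L = 870 mm; A_we = 8.484 × 870 = 7381 mm².
F_nw = 0.6 F_EXX = 0.6 × 550 = 330 MPa.
R_n = 330 × 7381 × 10⁻³ = 2436 kN; R_n/Ω = 2436/2.0 = 1218 kN.

R_n/Ω ≈ 1220 kN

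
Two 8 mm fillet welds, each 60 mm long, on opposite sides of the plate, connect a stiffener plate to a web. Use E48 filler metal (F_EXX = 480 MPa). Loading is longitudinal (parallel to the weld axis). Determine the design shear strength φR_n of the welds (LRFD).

Effective throat t_e = 0.707 × 8 = 5.656 mm.
Total length L = 120 mm; A_we = 5.656 × 120 = 678.7 mm².
F_nw = 0.6 F_EXX = 0.6 × 480 = 288 MPa.
φR_n = 0.75 × 288 × 678.7 × 10⁻³ = 146.6 kN.

φR_n ≈ 147 kN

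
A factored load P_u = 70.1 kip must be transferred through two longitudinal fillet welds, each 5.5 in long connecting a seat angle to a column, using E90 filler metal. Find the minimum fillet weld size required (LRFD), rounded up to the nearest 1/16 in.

w = 1/4 in

E90XX → F_EXX = 90 ksi.
Total weld length L = 11 in.
Required throat t_e = P_u / (φ × 0.6 F_EXX × L) = 70.1 / (0.75 × 0.6 × 90 × 11) = 0.1574 in.
Required leg w = t_e / 0.707 = 0.2226 in → use 1/4 in.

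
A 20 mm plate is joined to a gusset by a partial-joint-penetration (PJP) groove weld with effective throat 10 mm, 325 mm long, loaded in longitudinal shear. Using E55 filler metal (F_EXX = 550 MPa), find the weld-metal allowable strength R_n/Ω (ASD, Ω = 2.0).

Effective throat (given) t_e = 10 mm.
A_we = 10 × 325 = 3250 mm².
F_nw = 0.6 F_EXX = 330 MPa.
R_n/Ω = (330 × 3250) / 2.0 × 10⁻³ = 536.2 kN.

R_n/Ω ≈ 536 kN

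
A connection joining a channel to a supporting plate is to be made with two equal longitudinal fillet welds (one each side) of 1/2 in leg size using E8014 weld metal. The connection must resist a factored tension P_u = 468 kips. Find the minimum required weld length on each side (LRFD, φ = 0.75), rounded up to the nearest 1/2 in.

E80XX → F_EXX = 80 ksi.
Throat t_e = 0.707 × 0.5 = 0.3535 in.
φr_n = 0.75 × 0.6 × 80 × 0.3535 = 12.73 kips/in.
L_req = P_u / φr_n = 468 / 12.73 = 36.78 in total.
Per side: 36.78 / 2 = 18.39 in.
Round up → use L = 18.5 in on each side.

L = 18.5 in on each side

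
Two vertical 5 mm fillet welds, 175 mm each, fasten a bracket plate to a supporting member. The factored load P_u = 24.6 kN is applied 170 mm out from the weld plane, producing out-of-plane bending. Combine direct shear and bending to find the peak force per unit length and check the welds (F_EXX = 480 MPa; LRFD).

f_max ≈ 416 N/mm; adequate

L_w = 2 × 175 = 350 mm; section modulus (unit throat) S = 2 × L²/6 = 10210 mm².
Direct shear f_v = P/L_w = 24.6×10³/350 = 70.29 N/mm.
Moment M = P × e = 24.6×10³ × 170 = 4182000 N·mm; bending f_b = M/S = 409.7 N/mm.
f_max = √(f_v² + f_b²) = √(70.29² + 409.7²) = 415.7 N/mm.
φr_n = 0.75 × 0.6 × 480 × (0.707 × 5) = 763.6 N/mm → adequate.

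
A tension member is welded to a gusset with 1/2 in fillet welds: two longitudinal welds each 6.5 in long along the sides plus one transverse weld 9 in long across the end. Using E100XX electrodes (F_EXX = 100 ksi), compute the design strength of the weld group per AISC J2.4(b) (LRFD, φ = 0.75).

φR_n ≈ 391 kip

t_e = 0.707 × 0.5 = 0.3535 in.
R_nwl = 0.6 × 100 × 0.3535 × 13 = 275.7 kip (longitudinal, 2 welds).
R_nwt = 0.6 × 100 × 0.3535 × 9 = 190.9 kip (transverse, base value).
(i) R_nwl + R_nwt = 466.6 kip; (ii) 0.85 R_nwl + 1.5 R_nwt = 520.7 kip.
R_n = max = 520.7 kip [governs: (ii)]; φR_n = 390.5 kip.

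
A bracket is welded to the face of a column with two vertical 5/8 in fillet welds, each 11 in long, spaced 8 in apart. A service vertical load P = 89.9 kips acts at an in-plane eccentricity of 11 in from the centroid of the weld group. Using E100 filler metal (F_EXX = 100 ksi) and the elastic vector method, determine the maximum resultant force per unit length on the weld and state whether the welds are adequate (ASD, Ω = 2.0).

Total weld length L_w = 22 in. Treat welds as unit-width lines.
Polar moment about centroid: J = 2[d³/12 + d(b/2)²] = 2[11³/12 + 11×4²] = 573.8 in³.
Direct shear f_v = P/L_w = 89.9 / 22 = 4.086 kip/in (vertical).
Torsion M = P·e = 89.9 × 11 = 988.9 kip·in.
Critical point at (x, y) = (4, 5.5) from centroid. f_tx = M·y/J = 9.478 kip/in; f_ty = M·x/J = 6.893 kip/in.
Resultant f_max = √[f_tx² + (f_v + f_ty)²] = √[9.478² + (4.086 + 6.893)²] = 14.5 kip/in.
Capacity per unit length: r_n/Ω = (1/2.0) × 0.6 × 100 × (0.707 × 0.625) = 13.26 kip/in.
14.5 > 13.26 → NOT adequate.

f_max ≈ 14.5 kip/in; NOT adequate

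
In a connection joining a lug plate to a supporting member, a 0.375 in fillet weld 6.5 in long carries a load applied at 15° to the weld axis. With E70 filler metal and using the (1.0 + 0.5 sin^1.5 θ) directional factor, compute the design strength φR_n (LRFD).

φR_n ≈ 57.9 kips

E70XX → F_EXX = 70 ksi.
t_e = 0.707 × 0.375 = 0.2651 in; A_we = 0.2651 × 6.5 = 1.723 in².
Directional factor: 1.0 + 0.5 sin^1.5(15°) = 1.066.
F_nw = 0.6 × 70 × 1.066 = 44.77 ksi.
φR_n = 0.75 × 44.77 × 1.723 = 57.86 kips.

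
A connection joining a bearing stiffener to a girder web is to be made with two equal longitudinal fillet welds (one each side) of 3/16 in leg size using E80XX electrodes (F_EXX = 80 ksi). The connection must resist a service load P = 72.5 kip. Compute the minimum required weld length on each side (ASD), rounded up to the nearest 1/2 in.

L = 11.5 in on each side

Throat t_e = 0.707 × 0.1875 = 0.1326 in.
r_n/Ω = (0.6 × 80 × 0.1326) / 2.0 = 3.181 kip/in.
L_req = P / (r_n/Ω) = 72.5 / 3.181 = 22.79 in total.
Per side: 22.79 / 2 = 11.39 in.
Round up → use L = 11.5 in on each side.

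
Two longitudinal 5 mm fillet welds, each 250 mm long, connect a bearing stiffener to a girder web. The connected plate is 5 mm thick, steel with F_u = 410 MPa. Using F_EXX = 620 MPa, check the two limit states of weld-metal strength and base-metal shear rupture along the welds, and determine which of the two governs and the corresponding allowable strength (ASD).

t_e = 0.707 × 5 = 3.535 mm; L = 500 mm.
Weld metal: R_n/Ω = (1/2.0) × 0.6 × 620 × 3.535 × 500 × 10⁻³ = 328.8 kN.
Base metal (shear rupture): R_n/Ω = (1/2.0) × 0.6 × 410 × 5 × 500 × 10⁻³ = 307.5 kN.
Governing: base-metal shear rupture.

R_n/Ω ≈ 308 kN (base-metal shear rupture governs)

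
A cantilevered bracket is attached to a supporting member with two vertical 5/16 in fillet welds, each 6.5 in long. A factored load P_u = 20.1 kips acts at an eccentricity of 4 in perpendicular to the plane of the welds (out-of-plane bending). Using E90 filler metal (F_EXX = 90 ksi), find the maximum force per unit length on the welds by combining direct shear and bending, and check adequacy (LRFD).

f_max ≈ 5.91 kip/in; adequate

L_w = 2 × 6.5 = 13 in; section modulus (unit throat) S = 2 × L²/6 = 14.08 in².
Direct shear f_v = P/L_w = 20.1/13 = 1.546 kip/in.
Moment M = P × e = 20.1 × 4 = 80.4 kip·in; bending f_b = M/S = 5.709 kip/in.
f_max = √(f_v² + f_b²) = √(1.546² + 5.709²) = 5.915 kip/in.
φr_n = 0.75 × 0.6 × 90 × (0.707 × 0.3125) = 8.948 kip/in → adequate.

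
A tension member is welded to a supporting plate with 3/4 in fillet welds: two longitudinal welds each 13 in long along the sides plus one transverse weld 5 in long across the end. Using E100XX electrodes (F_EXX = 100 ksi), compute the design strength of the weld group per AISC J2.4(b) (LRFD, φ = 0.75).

φR_n ≈ 740 kip

t_e = 0.707 × 0.75 = 0.5302 in.
R_nwl = 0.6 × 100 × 0.5302 × 26 = 827.2 kip (longitudinal, 2 welds).
R_nwt = 0.6 × 100 × 0.5302 × 5 = 159.1 kip (transverse, base value).
(i) R_nwl + R_nwt = 986.3 kip; (ii) 0.85 R_nwl + 1.5 R_nwt = 941.7 kip.
R_n = max = 986.3 kip [governs: (i)]; φR_n = 739.7 kip.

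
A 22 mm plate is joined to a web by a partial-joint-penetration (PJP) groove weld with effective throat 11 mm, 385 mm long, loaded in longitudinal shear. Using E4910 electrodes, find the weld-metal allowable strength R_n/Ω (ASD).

R_n/Ω ≈ 623 kN

E49XX → F_EXX = 490 MPa.
Effective throat (given) t_e = 11 mm.
A_we = 11 × 385 = 4235 mm².
F_nw = 0.6 F_EXX = 294 MPa.
R_n/Ω = (294 × 4235) / 2.0 × 10⁻³ = 622.5 kN.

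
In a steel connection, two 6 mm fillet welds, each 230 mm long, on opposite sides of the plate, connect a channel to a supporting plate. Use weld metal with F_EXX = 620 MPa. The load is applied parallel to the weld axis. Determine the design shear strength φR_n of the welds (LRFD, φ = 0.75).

φR_n ≈ 544 kN

Effective throat t_e = 0.707 × 6 = 4.242 mm.
Total length L = 460 mm; A_we = 4.242 × 460 = 1951 mm².
F_nw = 0.6 F_EXX = 0.6 × 620 = 372 MPa.
φR_n = 0.75 × 372 × 1951 × 10⁻³ = 544.4 kN.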